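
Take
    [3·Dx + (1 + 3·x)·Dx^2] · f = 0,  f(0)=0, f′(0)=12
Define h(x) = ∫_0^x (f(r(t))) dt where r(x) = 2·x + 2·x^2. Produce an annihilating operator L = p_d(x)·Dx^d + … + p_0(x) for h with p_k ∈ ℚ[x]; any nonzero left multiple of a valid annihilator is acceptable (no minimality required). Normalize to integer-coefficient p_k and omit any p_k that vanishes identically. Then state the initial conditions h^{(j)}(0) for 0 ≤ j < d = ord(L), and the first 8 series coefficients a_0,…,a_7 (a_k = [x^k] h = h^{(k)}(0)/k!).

L = (4 + 12·x + 12·x^2)·Dx^2 + (1 + 8·x + 18·x^2 + 12·x^3)·Dx^3  (order 3).
h: a_k = 0, 0, 12, -16, 36, -504/5, 1584/5, -7488/7, …
ICs: h(0) = 0, h′(0) = 0, h′′(0) = 24.

f: a_k = 0, 12, -18, 36, -81, 972/5, -486, 8748/7, …
h₀=f(r): pull back L_f along r ⇒ L₀.
Integrate: L := L₀·Dx.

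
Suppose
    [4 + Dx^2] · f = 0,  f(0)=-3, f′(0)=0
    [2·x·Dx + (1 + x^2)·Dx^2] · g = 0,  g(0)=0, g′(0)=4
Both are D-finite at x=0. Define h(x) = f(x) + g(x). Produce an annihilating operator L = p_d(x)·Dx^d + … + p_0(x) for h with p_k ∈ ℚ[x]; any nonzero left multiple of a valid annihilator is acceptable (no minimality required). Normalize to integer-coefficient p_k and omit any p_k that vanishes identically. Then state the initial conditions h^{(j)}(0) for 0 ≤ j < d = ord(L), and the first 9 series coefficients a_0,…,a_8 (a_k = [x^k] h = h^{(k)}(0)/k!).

L = (-32·x + 80·x^3 + 16·x^5)·Dx + (4 + 32·x^2 + 36·x^4 + 8·x^6)·Dx^2 + (-8·x + 20·x^3 + 4·x^5)·Dx^3 + (1 + 8·x^2 + 9·x^4 + 2·x^6)·Dx^4  (order 4).
h: a_k = -3, 4, 6, -4/3, -2, 4/5, 4/15, -4/7, -2/105, …
ICs: h(0) = -3, h′(0) = 4, h′′(0) = 12, h′′′(0) = -8.

f: a_k = -3, 0, 6, 0, -2, 0, 4/15, 0, -2/105, …
g: a_k = 0, 4, 0, -4/3, 0, 4/5, 0, -4/7, 0, …
L₀ := lclm(L_f,L_g); ord L₀ ≤ 2+2.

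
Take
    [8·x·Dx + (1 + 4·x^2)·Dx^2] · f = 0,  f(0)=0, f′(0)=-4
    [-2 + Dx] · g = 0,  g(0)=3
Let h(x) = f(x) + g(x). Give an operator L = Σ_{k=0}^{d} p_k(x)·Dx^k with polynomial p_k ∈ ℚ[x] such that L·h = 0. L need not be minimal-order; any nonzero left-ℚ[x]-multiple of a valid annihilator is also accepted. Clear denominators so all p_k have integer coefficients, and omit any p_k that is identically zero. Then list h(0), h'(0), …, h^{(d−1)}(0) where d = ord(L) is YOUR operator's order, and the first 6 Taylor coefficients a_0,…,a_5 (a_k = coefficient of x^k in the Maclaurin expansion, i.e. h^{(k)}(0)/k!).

L = (8 - 32·x - 32·x^2)·Dx + (-6 + 12·x + 8·x^2 - 16·x^3)·Dx^2 + (1 + 2·x + 4·x^2 + 8·x^3)·Dx^3  (order 3).
h: a_k = 3, 2, 6, 28/3, 2, -12, …
ICs: h(0) = 3, h′(0) = 2, h′′(0) = 12.

f: a_k = 0, -4, 0, 16/3, 0, -64/5, …
g: a_k = 3, 6, 6, 4, 2, 4/5, …
Weyl lclm of L_f,L_g ⇒ L₀ (ord ≤ 3).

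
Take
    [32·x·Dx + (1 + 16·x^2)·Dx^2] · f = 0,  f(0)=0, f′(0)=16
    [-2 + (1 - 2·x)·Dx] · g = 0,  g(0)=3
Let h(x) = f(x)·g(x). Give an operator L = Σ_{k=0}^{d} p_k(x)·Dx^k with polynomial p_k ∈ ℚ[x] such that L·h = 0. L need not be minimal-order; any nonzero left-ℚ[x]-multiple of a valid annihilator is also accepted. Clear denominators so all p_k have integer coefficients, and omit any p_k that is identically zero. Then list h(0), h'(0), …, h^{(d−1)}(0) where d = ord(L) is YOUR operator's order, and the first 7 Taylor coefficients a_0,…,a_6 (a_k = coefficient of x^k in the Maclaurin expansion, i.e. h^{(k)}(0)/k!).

L = 64·x + (4 - 32·x + 128·x^2)·Dx + (-1 + 2·x - 16·x^2 + 32·x^3)·Dx^2  (order 2).
h: a_k = 0, 48, 96, -64, -128, 11008/5, 22016/5, …
ICs: h(0) = 0, h′(0) = 48.

f: a_k = 0, 16, 0, -256/3, 0, 4096/5, 0, …
g: a_k = 3, 6, 12, 24, 48, 96, 192, …
L₀ := L_f ⊗_s L_g (sym. prod.), ord ≤ 2.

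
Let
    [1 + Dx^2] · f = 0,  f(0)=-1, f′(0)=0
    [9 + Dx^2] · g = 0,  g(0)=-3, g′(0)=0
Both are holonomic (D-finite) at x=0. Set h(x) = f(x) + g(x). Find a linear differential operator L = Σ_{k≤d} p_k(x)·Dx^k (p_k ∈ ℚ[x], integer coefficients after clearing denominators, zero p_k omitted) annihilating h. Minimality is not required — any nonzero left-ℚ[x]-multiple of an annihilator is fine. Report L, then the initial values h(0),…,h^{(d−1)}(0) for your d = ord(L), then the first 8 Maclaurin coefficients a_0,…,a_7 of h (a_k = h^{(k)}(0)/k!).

L = 9 + 10·Dx^2 + Dx^4  (order 4).
h: a_k = -4, 0, 14, 0, -61/6, 0, 547/180, 0, …
ICs: h(0) = -4, h′(0) = 0, h′′(0) = 28, h′′′(0) = 0.

f: a_k = -1, 0, 1/2, 0, -1/24, 0, 1/720, 0, …
g: a_k = -3, 0, 27/2, 0, -81/8, 0, 243/80, 0, …
Sum ⇒ L₀ = lclm(L_f,L_g) in ℚ(x)⟨Dx⟩.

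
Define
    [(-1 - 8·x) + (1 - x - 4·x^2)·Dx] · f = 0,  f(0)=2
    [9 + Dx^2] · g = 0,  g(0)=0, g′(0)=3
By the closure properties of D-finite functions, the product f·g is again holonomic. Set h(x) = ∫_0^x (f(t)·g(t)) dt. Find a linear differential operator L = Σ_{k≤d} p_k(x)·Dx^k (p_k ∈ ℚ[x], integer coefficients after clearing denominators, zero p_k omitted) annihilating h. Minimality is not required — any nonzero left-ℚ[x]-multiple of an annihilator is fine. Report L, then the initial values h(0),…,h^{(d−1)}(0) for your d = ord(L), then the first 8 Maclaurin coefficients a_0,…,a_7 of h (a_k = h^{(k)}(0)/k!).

f: a_k = 2, 2, 10, 18, 58, 130, 362, 882, …
g: a_k = 0, 3, 0, -9/2, 0, 81/40, 0, -243/560, …
Product ⇒ symmetric product L₀, ord ≤ 2.
h=∫h₀ ⇒ L = L₀·Dx.
L = (-1 + 9·x + 36·x^2)·Dx + (2 + 16·x)·Dx^2 + (-1 + x + 4·x^2)·Dx^3  (order 3).
h: a_k = 0, 0, 3, 2, 21/4, 9, 887/40, 6261/140, …
ICs: h(0) = 0, h′(0) = 0, h′′(0) = 6.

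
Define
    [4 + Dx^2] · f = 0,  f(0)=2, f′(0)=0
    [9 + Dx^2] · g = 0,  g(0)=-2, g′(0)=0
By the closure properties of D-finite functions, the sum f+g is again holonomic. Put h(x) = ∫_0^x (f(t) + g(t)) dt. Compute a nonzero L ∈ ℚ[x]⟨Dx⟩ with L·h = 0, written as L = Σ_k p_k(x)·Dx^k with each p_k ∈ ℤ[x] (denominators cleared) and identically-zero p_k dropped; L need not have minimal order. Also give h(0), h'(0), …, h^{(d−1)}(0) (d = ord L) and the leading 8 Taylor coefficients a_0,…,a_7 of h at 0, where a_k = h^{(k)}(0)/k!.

L = 36·Dx + 13·Dx^3 + Dx^5  (order 5).
h: a_k = 0, 0, 0, 5/3, 0, -13/12, 0, 19/72, …
ICs: h(0) = 0, h′(0) = 0, h′′(0) = 0, h′′′(0) = 10, h′′′′(0) = 0.

f: a_k = 2, 0, -4, 0, 4/3, 0, -8/45, 0, …
g: a_k = -2, 0, 9, 0, -27/4, 0, 81/40, 0, …
Sum ⇒ L₀ = lclm(L_f,L_g) in ℚ(x)⟨Dx⟩.
Integrate: L := L₀·Dx.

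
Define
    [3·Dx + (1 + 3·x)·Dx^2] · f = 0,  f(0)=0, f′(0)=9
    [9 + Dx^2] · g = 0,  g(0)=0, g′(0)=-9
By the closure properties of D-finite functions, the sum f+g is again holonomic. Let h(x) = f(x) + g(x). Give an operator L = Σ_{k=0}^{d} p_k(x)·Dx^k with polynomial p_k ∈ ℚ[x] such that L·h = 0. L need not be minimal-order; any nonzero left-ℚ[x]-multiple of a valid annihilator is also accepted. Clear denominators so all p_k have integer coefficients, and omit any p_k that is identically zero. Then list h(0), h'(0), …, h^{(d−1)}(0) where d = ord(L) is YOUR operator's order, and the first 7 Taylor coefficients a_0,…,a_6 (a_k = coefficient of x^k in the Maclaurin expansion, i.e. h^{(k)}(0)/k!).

f: a_k = 0, 9, -27/2, 27, -243/4, 729/5, -729/2, …
g: a_k = 0, -9, 0, 27/2, 0, -243/40, 0, …
L₀ := lclm(L_f,L_g); ord L₀ ≤ 2+2.
L = (63 + 54·x + 81·x^2)·Dx + (9 + 45·x + 81·x^2 + 81·x^3)·Dx^2 + (7 + 6·x + 9·x^2)·Dx^3 + (1 + 5·x + 9·x^2 + 9·x^3)·Dx^4  (order 4).
h: a_k = 0, 0, -27/2, 81/2, -243/4, 5589/40, -729/2, …
ICs: h(0) = 0, h′(0) = 0, h′′(0) = -27, h′′′(0) = 243.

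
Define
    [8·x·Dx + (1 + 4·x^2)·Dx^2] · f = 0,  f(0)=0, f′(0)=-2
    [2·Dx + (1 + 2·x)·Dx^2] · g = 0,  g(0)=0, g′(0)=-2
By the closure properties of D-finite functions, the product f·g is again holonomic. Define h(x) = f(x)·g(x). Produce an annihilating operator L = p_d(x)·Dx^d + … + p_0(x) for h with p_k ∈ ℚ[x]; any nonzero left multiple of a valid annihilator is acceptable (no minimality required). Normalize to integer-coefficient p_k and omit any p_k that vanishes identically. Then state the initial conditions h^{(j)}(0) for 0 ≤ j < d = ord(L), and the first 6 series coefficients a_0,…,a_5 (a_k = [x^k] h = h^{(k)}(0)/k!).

L = (192 + 704·x + 2560·x^2 + 9984·x^3 + 15360·x^4 + 13312·x^5 + 4096·x^7)·Dx + (72 + 992·x + 4928·x^2 + 15488·x^3 + 34816·x^4 + 47616·x^5 + 35840·x^6 + 6144·x^7 + 14336·x^8)·Dx^2 + (24 + 256·x + 1536·x^2 + 4992·x^3 + 11520·x^4 + 19968·x^5 + 24576·x^6 + 18432·x^7 + 6144·x^8 + 8192·x^9)·Dx^3 + (5 + 36·x + 148·x^2 + 448·x^3 + 1056·x^4 + 1920·x^5 + 2688·x^6 + 3072·x^7 + 2304·x^8 + 1024·x^9 + 1024·x^10)·Dx^4  (order 4).
h: a_k = 0, 0, 4, -4, 0, -8/3, …
ICs: h(0) = 0, h′(0) = 0, h′′(0) = 8, h′′′(0) = -24.

f: a_k = 0, -2, 0, 8/3, 0, -32/5, …
g: a_k = 0, -2, 2, -8/3, 4, -32/5, …
Sym-product of L_f,L_g gives L₀ (≤ ord 4).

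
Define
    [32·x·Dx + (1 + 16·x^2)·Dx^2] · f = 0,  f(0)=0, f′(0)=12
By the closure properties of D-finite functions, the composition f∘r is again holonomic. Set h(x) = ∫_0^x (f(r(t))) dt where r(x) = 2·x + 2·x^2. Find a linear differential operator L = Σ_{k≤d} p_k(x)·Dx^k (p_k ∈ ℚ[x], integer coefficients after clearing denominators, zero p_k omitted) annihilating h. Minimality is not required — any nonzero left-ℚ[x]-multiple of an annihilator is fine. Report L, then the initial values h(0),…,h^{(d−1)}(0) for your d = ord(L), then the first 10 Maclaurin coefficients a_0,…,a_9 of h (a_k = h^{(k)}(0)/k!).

f: a_k = 0, 12, 0, -64, 0, 3072/5, 0, -49152/7, 0, 262144/3, …
Substitute x→r, Dx→(1/r')Dx; clear ⇒ L₀.
h=∫h₀ ⇒ L = L₀·Dx.
L = (-2 + 128·x + 512·x^2 + 768·x^3 + 384·x^4)·Dx^2 + (1 + 2·x + 64·x^2 + 256·x^3 + 320·x^4 + 128·x^5)·Dx^3  (order 3).
h: a_k = 0, 0, 12, 8, -128, -1536/5, 15104/5, 97792/7, -614400/7, -2031616/3, …
ICs: h(0) = 0, h′(0) = 0, h′′(0) = 24.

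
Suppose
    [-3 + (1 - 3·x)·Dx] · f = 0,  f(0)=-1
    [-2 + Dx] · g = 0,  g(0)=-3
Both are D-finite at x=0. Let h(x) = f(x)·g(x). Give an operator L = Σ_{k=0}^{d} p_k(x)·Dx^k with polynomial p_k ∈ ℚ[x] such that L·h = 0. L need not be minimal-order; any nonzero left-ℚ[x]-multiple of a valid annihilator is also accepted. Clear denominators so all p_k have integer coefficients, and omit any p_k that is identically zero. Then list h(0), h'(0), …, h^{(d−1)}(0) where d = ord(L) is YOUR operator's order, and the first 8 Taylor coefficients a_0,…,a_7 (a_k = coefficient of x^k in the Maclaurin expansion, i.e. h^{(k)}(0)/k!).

L = (5 - 6·x) + (-1 + 3·x)·Dx  (order 1).
h: a_k = 3, 15, 51, 157, 473, 7099/5, 12779/3, 1341803/105, …
ICs: h(0) = 3.

f: a_k = -1, -3, -9, -27, -81, -243, -729, -2187, …
g: a_k = -3, -6, -6, -4, -2, -4/5, -4/15, -8/105, …
h₀=f·g: eliminate ⇒ L₀, order ≤ 1·1.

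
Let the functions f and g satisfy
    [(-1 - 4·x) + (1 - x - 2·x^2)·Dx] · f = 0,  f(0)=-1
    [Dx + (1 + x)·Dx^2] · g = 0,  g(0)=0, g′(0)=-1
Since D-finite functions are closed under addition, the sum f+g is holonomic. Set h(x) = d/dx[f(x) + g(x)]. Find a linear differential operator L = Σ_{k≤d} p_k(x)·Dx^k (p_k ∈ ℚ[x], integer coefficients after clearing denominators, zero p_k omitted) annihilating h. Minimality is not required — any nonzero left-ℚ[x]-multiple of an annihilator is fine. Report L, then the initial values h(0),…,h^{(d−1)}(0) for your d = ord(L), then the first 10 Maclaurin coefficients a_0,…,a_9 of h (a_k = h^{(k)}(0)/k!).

L = (42 + 144·x + 144·x^2 + 96·x^3) + (28 + 172·x + 312·x^2 + 328·x^3 + 160·x^4)·Dx + (-7 - 14·x + 5·x^2 + 56·x^3 + 76·x^4 + 32·x^5)·Dx^2  (order 2).
h: a_k = -2, -5, -16, -43, -106, -257, -596, -1367, -3070, -6829, …
ICs: h(0) = -2, h′(0) = -5.

f: a_k = -1, -1, -3, -5, -11, -21, -43, -85, -171, -341, …
g: a_k = 0, -1, 1/2, -1/3, 1/4, -1/5, 1/6, -1/7, 1/8, -1/9, …
f+g: L₀ = lclm(L_f,L_g), ord ≤ 1+2.
h=h₀': d/dx-closure on L₀ ⇒ L.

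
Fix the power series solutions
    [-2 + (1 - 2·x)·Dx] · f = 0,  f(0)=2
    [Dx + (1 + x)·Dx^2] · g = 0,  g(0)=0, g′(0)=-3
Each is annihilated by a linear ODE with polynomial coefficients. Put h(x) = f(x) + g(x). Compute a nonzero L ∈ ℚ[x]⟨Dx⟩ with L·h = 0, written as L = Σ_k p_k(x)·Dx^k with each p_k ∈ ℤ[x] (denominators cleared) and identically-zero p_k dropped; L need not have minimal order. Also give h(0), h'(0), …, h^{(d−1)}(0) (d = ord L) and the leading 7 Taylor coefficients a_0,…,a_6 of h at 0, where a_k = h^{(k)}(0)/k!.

L = (32 + 8·x)·Dx + (22 + 56·x + 16·x^2)·Dx^2 + (-5 + 3·x + 12·x^2 + 4·x^3)·Dx^3  (order 3).
h: a_k = 2, 1, 19/2, 15, 131/4, 317/5, 257/2, …
ICs: h(0) = 2, h′(0) = 1, h′′(0) = 19.

f: a_k = 2, 4, 8, 16, 32, 64, 128, …
g: a_k = 0, -3, 3/2, -1, 3/4, -3/5, 1/2, …
L₀ := lclm(L_f,L_g); ord L₀ ≤ 1+2.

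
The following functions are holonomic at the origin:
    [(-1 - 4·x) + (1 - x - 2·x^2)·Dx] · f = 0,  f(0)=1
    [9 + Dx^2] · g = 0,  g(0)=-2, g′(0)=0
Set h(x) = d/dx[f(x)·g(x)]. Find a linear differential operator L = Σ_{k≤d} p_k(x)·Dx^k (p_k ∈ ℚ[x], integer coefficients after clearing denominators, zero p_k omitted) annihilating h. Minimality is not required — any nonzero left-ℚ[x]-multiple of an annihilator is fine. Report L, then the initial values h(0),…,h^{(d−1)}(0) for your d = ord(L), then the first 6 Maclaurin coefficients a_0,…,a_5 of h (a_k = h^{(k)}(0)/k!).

L = (-33 - 162·x - 243·x^2 + 324·x^3 + 324·x^4) + (-6 - 6·x + 108·x^2 + 144·x^3)·Dx + (5 - 14·x - 19·x^2 + 36·x^3 + 36·x^4)·Dx^2  (order 2).
h: a_k = -2, 6, -3, -7, -75/4, -627/20, …
ICs: h(0) = -2, h′(0) = 6.

f: a_k = 1, 1, 3, 5, 11, 21, …
g: a_k = -2, 0, 9, 0, -27/4, 0, …
h₀=f·g: eliminate ⇒ L₀, order ≤ 1·2.
Derive L from L₀ (diff closure).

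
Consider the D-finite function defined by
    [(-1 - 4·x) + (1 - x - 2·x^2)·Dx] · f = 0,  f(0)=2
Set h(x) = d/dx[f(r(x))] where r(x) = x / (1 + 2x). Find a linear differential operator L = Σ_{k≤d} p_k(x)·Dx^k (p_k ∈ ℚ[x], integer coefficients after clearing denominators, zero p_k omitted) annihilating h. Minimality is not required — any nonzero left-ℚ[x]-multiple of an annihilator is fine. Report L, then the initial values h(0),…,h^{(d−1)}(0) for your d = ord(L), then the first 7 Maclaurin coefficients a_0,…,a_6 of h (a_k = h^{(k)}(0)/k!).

f: a_k = 2, 2, 6, 10, 22, 42, 86, …
h₀=f(r): pull back L_f along r ⇒ L₀.
h=h₀': d/dx-closure on L₀ ⇒ L.
L = 2 + (-1 - 11·x - 36·x^2 - 36·x^3)·Dx  (order 1).
h: a_k = 2, 4, -18, 72, -270, 972, -3402, …
ICs: h(0) = 2.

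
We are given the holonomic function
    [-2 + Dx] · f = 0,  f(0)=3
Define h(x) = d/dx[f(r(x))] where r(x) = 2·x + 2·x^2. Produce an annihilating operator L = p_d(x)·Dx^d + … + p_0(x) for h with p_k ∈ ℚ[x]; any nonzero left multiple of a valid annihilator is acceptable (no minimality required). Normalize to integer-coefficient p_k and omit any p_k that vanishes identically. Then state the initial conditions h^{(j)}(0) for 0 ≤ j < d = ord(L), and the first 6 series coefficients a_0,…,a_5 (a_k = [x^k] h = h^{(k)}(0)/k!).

L = (6 + 16·x + 16·x^2) + (-1 - 2·x)·Dx  (order 1).
h: a_k = 12, 72, 240, 608, 1248, 11072/5, …
ICs: h(0) = 12.

f: a_k = 3, 6, 6, 4, 2, 4/5, …
Change of var in L_f (x↦r) gives L₀.
Differentiate: ansatz ord ≤ ord L₀ ⇒ L.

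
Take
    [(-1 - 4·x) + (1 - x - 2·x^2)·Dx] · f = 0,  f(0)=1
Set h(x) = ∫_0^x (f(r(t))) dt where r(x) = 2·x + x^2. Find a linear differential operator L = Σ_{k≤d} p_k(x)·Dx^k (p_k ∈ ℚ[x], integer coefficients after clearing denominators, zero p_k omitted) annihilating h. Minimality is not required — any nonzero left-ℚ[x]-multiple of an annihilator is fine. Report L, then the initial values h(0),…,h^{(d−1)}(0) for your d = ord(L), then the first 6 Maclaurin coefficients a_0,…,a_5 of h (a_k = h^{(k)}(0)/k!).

f: a_k = 1, 1, 3, 5, 11, 21, …
Substitute x→r, Dx→(1/r')Dx; clear ⇒ L₀.
∫: right-multiply L₀ by Dx.
L = (2 + 16·x + 8·x^2)·Dx + (-1 + 3·x + 6·x^2 + 2·x^3)·Dx^2  (order 2).
h: a_k = 0, 1, 1, 13/3, 13, 239/5, …
ICs: h(0) = 0, h′(0) = 1.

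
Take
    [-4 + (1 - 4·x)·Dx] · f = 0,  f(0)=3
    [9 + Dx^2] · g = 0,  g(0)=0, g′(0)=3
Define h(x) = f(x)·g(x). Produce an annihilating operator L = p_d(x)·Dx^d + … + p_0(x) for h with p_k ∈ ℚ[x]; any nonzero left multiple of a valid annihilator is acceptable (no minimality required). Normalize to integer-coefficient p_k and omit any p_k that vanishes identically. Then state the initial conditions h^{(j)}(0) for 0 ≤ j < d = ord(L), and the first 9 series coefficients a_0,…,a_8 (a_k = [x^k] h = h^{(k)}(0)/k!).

f: a_k = 3, 12, 48, 192, 768, 3072, 12288, 49152, 196608, …
g: a_k = 0, 3, 0, -9/2, 0, 81/40, 0, -243/560, 0, …
f·g: L₀ = L_f ⊗_s L_g, ord ≤ 1·2.
L = (-9 + 36·x) + 8·Dx + (-1 + 4·x)·Dx^2  (order 2).
h: a_k = 0, 9, 36, 261/2, 522, 83763/40, 83763/10, 18762183/560, 18762183/140, …
ICs: h(0) = 0, h′(0) = 9.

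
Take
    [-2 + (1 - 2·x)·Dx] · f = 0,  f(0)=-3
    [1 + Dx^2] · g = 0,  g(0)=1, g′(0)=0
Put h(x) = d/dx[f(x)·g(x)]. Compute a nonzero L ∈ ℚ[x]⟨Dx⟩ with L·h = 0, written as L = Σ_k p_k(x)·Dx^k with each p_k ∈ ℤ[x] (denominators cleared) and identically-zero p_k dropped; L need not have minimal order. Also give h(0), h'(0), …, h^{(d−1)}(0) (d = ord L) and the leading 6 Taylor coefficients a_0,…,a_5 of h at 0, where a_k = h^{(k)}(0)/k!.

L = (-7 - 4·x + 4·x^2) + (-4 + 8·x)·Dx + (1 - 4·x + 4·x^2)·Dx^2  (order 2).
h: a_k = -6, -21, -63, -337/2, -1685/4, -40439/40, …
ICs: h(0) = -6, h′(0) = -21.

f: a_k = -3, -6, -12, -24, -48, -96, …
g: a_k = 1, 0, -1/2, 0, 1/24, 0, …
Product ⇒ symmetric product L₀, ord ≤ 2.
Differentiate: ansatz ord ≤ ord L₀ ⇒ L.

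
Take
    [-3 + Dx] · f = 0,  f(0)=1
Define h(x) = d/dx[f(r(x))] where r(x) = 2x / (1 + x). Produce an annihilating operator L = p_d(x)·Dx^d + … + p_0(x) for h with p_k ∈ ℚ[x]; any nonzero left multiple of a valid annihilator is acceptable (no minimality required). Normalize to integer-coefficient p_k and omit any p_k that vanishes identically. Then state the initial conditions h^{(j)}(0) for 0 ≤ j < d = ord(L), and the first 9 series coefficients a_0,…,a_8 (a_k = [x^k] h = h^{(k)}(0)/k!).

f: a_k = 1, 3, 9/2, 9/2, 27/8, 81/40, 81/80, 243/560, 729/4480, …
Change of var in L_f (x↦r) gives L₀.
Differentiate: ansatz ord ≤ ord L₀ ⇒ L.
L = (4 - 2·x) + (-1 - 2·x - x^2)·Dx  (order 1).
h: a_k = 6, 24, 18, -24, -6, 144/5, -114/5, -96/35, 918/35, …
ICs: h(0) = 6.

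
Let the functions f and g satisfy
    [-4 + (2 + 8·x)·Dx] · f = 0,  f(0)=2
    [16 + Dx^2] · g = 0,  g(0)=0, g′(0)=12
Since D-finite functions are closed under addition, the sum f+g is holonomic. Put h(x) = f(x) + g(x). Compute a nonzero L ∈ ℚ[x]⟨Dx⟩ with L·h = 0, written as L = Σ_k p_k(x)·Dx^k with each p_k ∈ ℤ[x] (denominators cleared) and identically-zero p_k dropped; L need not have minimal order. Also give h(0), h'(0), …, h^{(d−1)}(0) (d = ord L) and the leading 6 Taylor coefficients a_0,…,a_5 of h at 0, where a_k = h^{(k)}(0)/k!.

L = (-224 - 1024·x - 2048·x^2) + (48 + 704·x + 3072·x^2 + 4096·x^3)·Dx + (-14 - 64·x - 128·x^2)·Dx^2 + (3 + 44·x + 192·x^2 + 256·x^3)·Dx^3  (order 3).
h: a_k = 2, 16, -4, -24, -20, 408/5, …
ICs: h(0) = 2, h′(0) = 16, h′′(0) = -8.

f: a_k = 2, 4, -4, 8, -20, 56, …
g: a_k = 0, 12, 0, -32, 0, 128/5, …
h₀=f+g: left-lcm gives L₀, ord ≤ 3.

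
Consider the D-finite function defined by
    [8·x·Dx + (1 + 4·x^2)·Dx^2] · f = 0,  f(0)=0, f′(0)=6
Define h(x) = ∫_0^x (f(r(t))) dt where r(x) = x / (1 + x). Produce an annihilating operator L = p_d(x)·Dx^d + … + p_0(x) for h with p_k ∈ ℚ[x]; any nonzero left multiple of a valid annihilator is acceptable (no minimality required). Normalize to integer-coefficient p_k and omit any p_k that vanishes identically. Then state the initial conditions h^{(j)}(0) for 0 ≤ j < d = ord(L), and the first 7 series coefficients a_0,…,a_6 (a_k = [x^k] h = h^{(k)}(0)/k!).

L = (2 + 10·x)·Dx^2 + (1 + 2·x + 5·x^2)·Dx^3  (order 3).
h: a_k = 0, 0, 3, -2, -1/2, 18/5, -19/5, …
ICs: h(0) = 0, h′(0) = 0, h′′(0) = 6.

f: a_k = 0, 6, 0, -8, 0, 96/5, 0, …
Change of var in L_f (x↦r) gives L₀.
∫: right-multiply L₀ by Dx.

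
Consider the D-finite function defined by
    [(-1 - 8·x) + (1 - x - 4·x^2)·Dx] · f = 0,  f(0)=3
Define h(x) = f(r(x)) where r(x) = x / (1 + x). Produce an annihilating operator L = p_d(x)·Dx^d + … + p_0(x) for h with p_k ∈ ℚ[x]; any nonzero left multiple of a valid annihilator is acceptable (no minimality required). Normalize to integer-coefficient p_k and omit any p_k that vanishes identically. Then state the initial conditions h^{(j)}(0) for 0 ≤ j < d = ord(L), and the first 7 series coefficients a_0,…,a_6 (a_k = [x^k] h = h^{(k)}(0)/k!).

f: a_k = 3, 3, 15, 27, 87, 195, 543, …
Change of var in L_f (x↦r) gives L₀.
L = (1 + 9·x) + (-1 - 2·x + 3·x^2 + 4·x^3)·Dx  (order 1).
h: a_k = 3, 3, 12, 0, 48, -48, 240, …
ICs: h(0) = 3.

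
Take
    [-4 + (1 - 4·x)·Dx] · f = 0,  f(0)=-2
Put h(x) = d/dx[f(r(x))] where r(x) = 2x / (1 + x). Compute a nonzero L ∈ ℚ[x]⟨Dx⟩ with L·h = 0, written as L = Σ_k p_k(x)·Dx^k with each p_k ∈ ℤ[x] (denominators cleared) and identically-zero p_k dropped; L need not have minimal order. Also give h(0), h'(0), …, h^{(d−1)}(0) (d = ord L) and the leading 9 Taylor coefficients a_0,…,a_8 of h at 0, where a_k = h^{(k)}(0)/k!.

L = 14 + (-1 + 7·x)·Dx  (order 1).
h: a_k = -16, -224, -2352, -21952, -192080, -1613472, -13176688, -105413504, -830131344, …
ICs: h(0) = -16.

f: a_k = -2, -8, -32, -128, -512, -2048, -8192, -32768, -131072, …
L₀ from L_f via x↦r, Dx↦r'^{-1}Dx.
Differentiate: ansatz ord ≤ ord L₀ ⇒ L.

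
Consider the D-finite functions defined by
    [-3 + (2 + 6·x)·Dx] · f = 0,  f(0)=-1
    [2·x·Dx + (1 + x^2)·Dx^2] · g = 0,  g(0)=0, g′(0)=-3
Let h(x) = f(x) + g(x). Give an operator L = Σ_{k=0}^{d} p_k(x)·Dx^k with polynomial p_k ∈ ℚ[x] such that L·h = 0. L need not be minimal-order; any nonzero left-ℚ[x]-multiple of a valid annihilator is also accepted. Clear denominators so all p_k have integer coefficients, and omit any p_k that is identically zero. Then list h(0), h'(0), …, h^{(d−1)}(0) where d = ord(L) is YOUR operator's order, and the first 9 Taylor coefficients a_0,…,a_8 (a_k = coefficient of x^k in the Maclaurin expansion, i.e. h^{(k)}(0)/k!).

L = (-12 - 90·x + 36·x^2 + 54·x^3)·Dx + (-35 - 48·x - 102·x^2 + 144·x^3 + 189·x^4)·Dx^2 + (-6 - 10·x + 36·x^2 + 44·x^3 + 42·x^4 + 54·x^5)·Dx^3  (order 3).
h: a_k = -1, -9/2, 9/8, -11/16, 405/128, -9273/1280, 15309/1024, -499053/14336, 2814669/32768, …
ICs: h(0) = -1, h′(0) = -9/2, h′′(0) = 9/4.

f: a_k = -1, -3/2, 9/8, -27/16, 405/128, -1701/256, 15309/1024, -72171/2048, 2814669/32768, …
g: a_k = 0, -3, 0, 1, 0, -3/5, 0, 3/7, 0, …
Sum ⇒ L₀ = lclm(L_f,L_g) in ℚ(x)⟨Dx⟩.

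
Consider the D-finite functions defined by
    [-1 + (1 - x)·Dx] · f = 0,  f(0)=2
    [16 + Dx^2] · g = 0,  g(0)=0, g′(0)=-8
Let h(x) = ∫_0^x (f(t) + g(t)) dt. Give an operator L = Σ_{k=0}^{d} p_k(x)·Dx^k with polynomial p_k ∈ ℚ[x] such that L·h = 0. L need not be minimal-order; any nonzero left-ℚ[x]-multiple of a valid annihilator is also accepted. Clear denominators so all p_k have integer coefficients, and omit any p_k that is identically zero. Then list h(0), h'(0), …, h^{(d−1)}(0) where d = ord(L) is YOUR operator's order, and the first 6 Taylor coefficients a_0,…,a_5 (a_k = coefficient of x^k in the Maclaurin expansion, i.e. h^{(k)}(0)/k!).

L = (176 - 256·x + 128·x^2)·Dx + (-144 + 400·x - 384·x^2 + 128·x^3)·Dx^2 + (11 - 16·x + 8·x^2)·Dx^3 + (-9 + 25·x - 24·x^2 + 8·x^3)·Dx^4  (order 4).
h: a_k = 0, 2, -3, 2/3, 35/6, 2/5, …
ICs: h(0) = 0, h′(0) = 2, h′′(0) = -6, h′′′(0) = 4.

f: a_k = 2, 2, 2, 2, 2, 2, …
g: a_k = 0, -8, 0, 64/3, 0, -256/15, …
h₀=f+g: left-lcm gives L₀, ord ≤ 3.
Integrate: L := L₀·Dx.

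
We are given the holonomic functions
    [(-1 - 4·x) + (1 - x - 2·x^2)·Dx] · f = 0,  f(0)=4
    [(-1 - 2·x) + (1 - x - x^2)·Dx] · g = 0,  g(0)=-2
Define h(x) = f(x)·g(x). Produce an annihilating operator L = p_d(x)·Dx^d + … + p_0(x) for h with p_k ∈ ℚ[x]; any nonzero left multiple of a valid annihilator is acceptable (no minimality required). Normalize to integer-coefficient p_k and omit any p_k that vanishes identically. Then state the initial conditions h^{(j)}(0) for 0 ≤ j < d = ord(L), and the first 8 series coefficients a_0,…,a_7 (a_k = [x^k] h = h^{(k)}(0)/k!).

f: a_k = 4, 4, 12, 20, 44, 84, 172, 340, …
g: a_k = -2, -2, -4, -6, -10, -16, -26, -42, …
f·g: L₀ = L_f ⊗_s L_g, ord ≤ 1·1.
L = (-2 - 4·x + 9·x^2 + 8·x^3) + (1 - 2·x - 2·x^2 + 3·x^3 + 2·x^4)·Dx  (order 1).
h: a_k = -8, -16, -48, -104, -240, -512, -1096, -2288, …
ICs: h(0) = -8.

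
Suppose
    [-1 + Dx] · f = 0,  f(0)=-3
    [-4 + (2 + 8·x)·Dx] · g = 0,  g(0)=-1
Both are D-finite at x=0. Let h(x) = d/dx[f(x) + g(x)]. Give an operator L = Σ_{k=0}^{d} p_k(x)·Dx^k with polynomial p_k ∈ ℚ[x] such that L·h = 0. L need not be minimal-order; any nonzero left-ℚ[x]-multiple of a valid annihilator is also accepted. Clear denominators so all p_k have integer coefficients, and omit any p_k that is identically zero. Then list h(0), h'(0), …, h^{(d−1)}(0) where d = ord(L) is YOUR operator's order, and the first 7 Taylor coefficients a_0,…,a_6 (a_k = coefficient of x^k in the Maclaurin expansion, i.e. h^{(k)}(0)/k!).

f: a_k = -3, -3, -3/2, -1/2, -1/8, -1/40, -1/240, …
g: a_k = -1, -2, 2, -4, 10, -28, 84, …
L₀ := lclm(L_f,L_g); ord L₀ ≤ 1+1.
Differentiate: ansatz ord ≤ ord L₀ ⇒ L.
L = (-14 - 8·x) + (11 - 8·x - 16·x^2)·Dx + (3 + 16·x + 16·x^2)·Dx^2  (order 2).
h: a_k = -5, 1, -27/2, 79/2, -1121/8, 20159/40, -443521/240, …
ICs: h(0) = -5, h′(0) = 1.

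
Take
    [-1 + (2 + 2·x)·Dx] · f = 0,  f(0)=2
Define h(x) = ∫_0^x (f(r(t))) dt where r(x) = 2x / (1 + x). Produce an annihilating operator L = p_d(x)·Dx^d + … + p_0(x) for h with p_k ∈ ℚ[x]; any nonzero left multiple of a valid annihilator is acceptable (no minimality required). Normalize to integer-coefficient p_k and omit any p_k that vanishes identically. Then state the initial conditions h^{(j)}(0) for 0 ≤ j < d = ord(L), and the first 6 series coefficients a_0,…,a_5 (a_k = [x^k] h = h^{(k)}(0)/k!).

L = -Dx + (1 + 4·x + 3·x^2)·Dx^2  (order 2).
h: a_k = 0, 2, 1, -1, 5/4, -37/20, …
ICs: h(0) = 0, h′(0) = 2.

f: a_k = 2, 1, -1/4, 1/8, -5/64, 7/128, …
Change of var in L_f (x↦r) gives L₀.
h=∫₀ˣh₀: take L = L₀·Dx.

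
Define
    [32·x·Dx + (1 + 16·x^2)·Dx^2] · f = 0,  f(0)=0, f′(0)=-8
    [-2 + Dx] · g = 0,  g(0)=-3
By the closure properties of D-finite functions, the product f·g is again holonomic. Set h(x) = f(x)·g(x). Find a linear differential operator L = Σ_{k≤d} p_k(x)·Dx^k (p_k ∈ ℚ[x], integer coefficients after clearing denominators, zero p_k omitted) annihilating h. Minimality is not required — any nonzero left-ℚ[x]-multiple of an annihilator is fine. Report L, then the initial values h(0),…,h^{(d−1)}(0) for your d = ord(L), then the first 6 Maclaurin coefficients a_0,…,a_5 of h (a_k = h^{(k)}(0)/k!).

L = (4 - 64·x + 64·x^2) + (-4 + 32·x - 64·x^2)·Dx + (1 + 16·x^2)·Dx^2  (order 2).
h: a_k = 0, 24, 48, -80, -224, 4944/5, …
ICs: h(0) = 0, h′(0) = 24.

f: a_k = 0, -8, 0, 128/3, 0, -2048/5, …
g: a_k = -3, -6, -6, -4, -2, -4/5, …
h₀=f·g: eliminate ⇒ L₀, order ≤ 2·1.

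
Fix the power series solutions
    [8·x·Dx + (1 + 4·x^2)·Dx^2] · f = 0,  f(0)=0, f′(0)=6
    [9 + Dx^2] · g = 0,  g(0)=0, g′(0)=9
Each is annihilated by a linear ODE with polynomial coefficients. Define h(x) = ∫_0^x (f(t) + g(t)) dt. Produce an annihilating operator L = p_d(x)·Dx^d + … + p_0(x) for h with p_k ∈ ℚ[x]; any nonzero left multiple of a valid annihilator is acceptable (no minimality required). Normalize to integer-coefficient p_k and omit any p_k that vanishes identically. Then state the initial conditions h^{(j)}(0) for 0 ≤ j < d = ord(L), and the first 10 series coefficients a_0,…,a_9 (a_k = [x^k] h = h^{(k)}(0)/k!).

L = (-2808·x + 19008·x^3 + 10368·x^5)·Dx^2 + (9 + 1548·x^2 + 7344·x^4 + 5184·x^6)·Dx^3 + (-312·x + 2112·x^3 + 1152·x^5)·Dx^4 + (1 + 172·x^2 + 816·x^4 + 576·x^6)·Dx^5  (order 5).
h: a_k = 0, 0, 15/2, 0, -43/8, 0, 337/80, 0, -31449/4480, 0, …
ICs: h(0) = 0, h′(0) = 0, h′′(0) = 15, h′′′(0) = 0, h′′′′(0) = -129.

f: a_k = 0, 6, 0, -8, 0, 96/5, 0, -384/7, 0, 512/3, …
g: a_k = 0, 9, 0, -27/2, 0, 243/40, 0, -729/560, 0, 729/4480, …
L₀ := lclm(L_f,L_g); ord L₀ ≤ 2+2.
Integrate: L := L₀·Dx.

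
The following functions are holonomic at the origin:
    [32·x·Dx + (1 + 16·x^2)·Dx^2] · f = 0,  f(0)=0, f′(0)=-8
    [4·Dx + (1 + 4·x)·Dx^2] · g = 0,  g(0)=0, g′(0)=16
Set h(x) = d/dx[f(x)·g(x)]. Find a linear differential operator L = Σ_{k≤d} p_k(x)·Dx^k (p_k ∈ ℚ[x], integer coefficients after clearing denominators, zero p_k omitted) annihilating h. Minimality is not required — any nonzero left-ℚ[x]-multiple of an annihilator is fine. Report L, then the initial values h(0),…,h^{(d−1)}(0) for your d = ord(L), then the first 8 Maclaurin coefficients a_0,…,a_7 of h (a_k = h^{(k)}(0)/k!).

f: a_k = 0, -8, 0, 128/3, 0, -2048/5, 0, 32768/7, …
g: a_k = 0, 16, -32, 256/3, -256, 4096/5, -8192/3, 65536/7, …
Sym-product of L_f,L_g gives L₀ (≤ ord 4).
h₀' ⇒ L via d/dx closure of L₀.
L = (1536 + 11264·x + 81920·x^2 + 638976·x^3 + 1966080·x^4 + 3407872·x^5 + 4194304·x^7) + (288 + 7936·x + 78848·x^2 + 495616·x^3 + 2228224·x^4 + 6094848·x^5 + 9175040·x^6 + 3145728·x^7 + 14680064·x^8)·Dx + (48 + 1024·x + 12288·x^2 + 79872·x^3 + 368640·x^4 + 1277952·x^5 + 3145728·x^6 + 4718592·x^7 + 3145728·x^8 + 8388608·x^9)·Dx^2 + (5 + 72·x + 592·x^2 + 3584·x^3 + 16896·x^4 + 61440·x^5 + 172032·x^6 + 393216·x^7 + 589824·x^8 + 524288·x^9 + 1048576·x^10)·Dx^3  (order 3).
h: a_k = 0, -256, 768, 0, 10240/3, -851968/15, 2523136/15, 0, …
ICs: h(0) = 0, h′(0) = -256, h′′(0) = 1536.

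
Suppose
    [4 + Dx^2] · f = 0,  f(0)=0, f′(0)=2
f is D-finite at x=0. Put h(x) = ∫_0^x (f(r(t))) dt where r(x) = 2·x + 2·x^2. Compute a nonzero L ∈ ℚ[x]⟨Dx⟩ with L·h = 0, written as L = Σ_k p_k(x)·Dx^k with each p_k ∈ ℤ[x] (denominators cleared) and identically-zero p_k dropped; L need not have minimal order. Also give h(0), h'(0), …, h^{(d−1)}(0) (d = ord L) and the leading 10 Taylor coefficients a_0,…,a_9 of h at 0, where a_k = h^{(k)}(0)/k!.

L = (16 + 96·x + 192·x^2 + 128·x^3)·Dx - 2·Dx^2 + (1 + 2·x)·Dx^3  (order 3).
h: a_k = 0, 0, 2, 4/3, -8/3, -32/5, -176/45, 32/7, 3232/315, 2816/405, …
ICs: h(0) = 0, h′(0) = 0, h′′(0) = 4.

f: a_k = 0, 2, 0, -4/3, 0, 4/15, 0, -8/315, 0, 4/2835, …
Substitute x→r, Dx→(1/r')Dx; clear ⇒ L₀.
Integrate: L := L₀·Dx.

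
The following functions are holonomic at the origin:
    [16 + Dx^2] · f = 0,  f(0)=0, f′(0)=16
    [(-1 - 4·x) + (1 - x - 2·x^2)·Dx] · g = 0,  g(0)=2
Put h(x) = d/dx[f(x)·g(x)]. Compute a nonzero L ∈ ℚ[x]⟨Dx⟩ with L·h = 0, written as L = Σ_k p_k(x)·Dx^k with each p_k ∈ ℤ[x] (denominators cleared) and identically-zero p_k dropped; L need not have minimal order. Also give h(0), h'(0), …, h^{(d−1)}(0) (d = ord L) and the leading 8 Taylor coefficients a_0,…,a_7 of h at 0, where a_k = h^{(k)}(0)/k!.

L = (4 - 128·x - 192·x^2 + 256·x^3 + 256·x^4) + (-5 - 12·x + 48·x^2 + 64·x^3)·Dx + (3 - 7·x - 10·x^2 + 16·x^3 + 16·x^4)·Dx^2  (order 2).
h: a_k = 32, 64, 32, 896/3, 2464/3, 9408/5, 38816/9, 3133184/315, …
ICs: h(0) = 32, h′(0) = 64.

f: a_k = 0, 16, 0, -128/3, 0, 512/15, 0, -4096/315, …
g: a_k = 2, 2, 6, 10, 22, 42, 86, 170, …
Sym-product of L_f,L_g gives L₀ (≤ ord 2).
h=h₀': d/dx-closure on L₀ ⇒ L.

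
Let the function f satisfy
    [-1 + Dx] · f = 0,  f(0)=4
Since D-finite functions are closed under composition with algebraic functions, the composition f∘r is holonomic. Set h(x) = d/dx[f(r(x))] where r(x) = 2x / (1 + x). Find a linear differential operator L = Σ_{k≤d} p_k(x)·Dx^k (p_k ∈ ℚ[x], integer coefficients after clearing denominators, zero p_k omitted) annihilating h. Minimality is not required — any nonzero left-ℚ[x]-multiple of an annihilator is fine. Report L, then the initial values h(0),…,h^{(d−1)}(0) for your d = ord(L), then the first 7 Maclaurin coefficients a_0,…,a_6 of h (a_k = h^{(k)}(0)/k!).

f: a_k = 4, 4, 2, 2/3, 1/6, 1/30, 1/180, …
h₀=f(r): pull back L_f along r ⇒ L₀.
h=h₀': d/dx-closure on L₀ ⇒ L.
L = -2·x + (-1 - 2·x - x^2)·Dx  (order 1).
h: a_k = 8, 0, -8, 32/3, -8, 32/15, 40/9, …
ICs: h(0) = 8.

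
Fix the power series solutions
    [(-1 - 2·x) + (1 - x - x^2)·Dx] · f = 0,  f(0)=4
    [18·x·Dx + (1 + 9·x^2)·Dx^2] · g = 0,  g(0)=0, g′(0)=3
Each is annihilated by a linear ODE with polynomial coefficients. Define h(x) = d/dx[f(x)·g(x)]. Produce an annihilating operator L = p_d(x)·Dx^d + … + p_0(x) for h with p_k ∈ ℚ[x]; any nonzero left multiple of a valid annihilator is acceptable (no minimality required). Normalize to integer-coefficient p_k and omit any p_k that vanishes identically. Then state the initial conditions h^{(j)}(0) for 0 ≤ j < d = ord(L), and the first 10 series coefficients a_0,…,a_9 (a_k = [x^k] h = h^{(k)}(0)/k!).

L = (-30 + 1134·x^2 + 1944·x^3 + 2916·x^4) + (12 + 42·x - 108·x^2 + 198·x^3 + 1944·x^4 + 1944·x^5)·Dx + (-1 - 8·x - 26·x^2 - 36·x^3 - 126·x^4 + 324·x^5 + 243·x^6)·Dx^2  (order 2).
h: a_k = 12, 24, -36, 0, 912, 5472/5, -30972/5, -196704/35, 451116/7, 452064/7, …
ICs: h(0) = 12, h′(0) = 24.

f: a_k = 4, 4, 8, 12, 20, 32, 52, 84, 136, 220, …
g: a_k = 0, 3, 0, -9, 0, 243/5, 0, -2187/7, 0, 2187, …
Product ⇒ symmetric product L₀, ord ≤ 2.
h₀' ⇒ L via d/dx closure of L₀.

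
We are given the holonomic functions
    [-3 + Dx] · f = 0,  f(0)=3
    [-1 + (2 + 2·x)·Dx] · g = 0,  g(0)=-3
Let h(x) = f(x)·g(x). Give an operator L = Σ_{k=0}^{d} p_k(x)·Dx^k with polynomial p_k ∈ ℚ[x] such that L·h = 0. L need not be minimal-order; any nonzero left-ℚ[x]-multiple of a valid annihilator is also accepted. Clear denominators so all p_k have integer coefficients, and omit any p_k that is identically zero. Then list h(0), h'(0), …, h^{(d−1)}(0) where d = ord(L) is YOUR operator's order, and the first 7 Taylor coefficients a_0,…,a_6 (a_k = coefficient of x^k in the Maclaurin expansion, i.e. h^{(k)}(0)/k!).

L = (-7 - 6·x) + (2 + 2·x)·Dx  (order 1).
h: a_k = -9, -63/2, -423/8, -927/16, -6003/128, -38493/1280, -81567/5120, …
ICs: h(0) = -9.

f: a_k = 3, 9, 27/2, 27/2, 81/8, 243/40, 243/80, …
g: a_k = -3, -3/2, 3/8, -3/16, 15/128, -21/256, 63/1024, …
L₀ := L_f ⊗_s L_g (sym. prod.), ord ≤ 1.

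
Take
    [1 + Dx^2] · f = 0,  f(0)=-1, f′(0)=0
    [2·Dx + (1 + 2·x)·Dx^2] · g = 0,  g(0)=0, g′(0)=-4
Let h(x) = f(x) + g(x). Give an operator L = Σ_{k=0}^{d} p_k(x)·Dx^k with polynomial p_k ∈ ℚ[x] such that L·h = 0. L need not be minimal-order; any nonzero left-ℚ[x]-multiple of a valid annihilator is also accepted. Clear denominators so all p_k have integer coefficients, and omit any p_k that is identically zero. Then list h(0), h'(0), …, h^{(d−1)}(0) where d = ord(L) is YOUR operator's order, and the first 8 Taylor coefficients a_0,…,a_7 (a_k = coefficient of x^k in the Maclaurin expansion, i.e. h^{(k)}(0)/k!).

f: a_k = -1, 0, 1/2, 0, -1/24, 0, 1/720, 0, …
g: a_k = 0, -4, 4, -16/3, 8, -64/5, 64/3, -256/7, …
f+g: L₀ = lclm(L_f,L_g), ord ≤ 2+2.
L = (50 + 8·x + 8·x^2)·Dx + (9 + 22·x + 12·x^2 + 8·x^3)·Dx^2 + (50 + 8·x + 8·x^2)·Dx^3 + (9 + 22·x + 12·x^2 + 8·x^3)·Dx^4  (order 4).
h: a_k = -1, -4, 9/2, -16/3, 191/24, -64/5, 15361/720, -256/7, …
ICs: h(0) = -1, h′(0) = -4, h′′(0) = 9, h′′′(0) = -32.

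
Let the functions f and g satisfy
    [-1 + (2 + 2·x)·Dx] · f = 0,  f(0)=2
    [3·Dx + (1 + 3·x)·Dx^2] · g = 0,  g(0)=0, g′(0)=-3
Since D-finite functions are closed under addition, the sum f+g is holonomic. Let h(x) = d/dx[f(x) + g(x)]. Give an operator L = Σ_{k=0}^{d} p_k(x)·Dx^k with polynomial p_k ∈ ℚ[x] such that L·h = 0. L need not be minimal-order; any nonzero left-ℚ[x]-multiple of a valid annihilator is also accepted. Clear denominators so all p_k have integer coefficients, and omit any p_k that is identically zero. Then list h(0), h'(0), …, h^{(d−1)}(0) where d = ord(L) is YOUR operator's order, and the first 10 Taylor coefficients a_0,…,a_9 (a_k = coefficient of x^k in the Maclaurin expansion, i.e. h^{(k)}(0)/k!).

L = (27 + 9·x) + (69 + 126·x + 45·x^2)·Dx + (10 + 46·x + 54·x^2 + 18·x^3)·Dx^2  (order 2).
h: a_k = -2, 17/2, -213/8, 1291/16, -31069/128, 186561/256, -2239257/1024, 13436499/2048, -644966109/32768, 3869823109/65536, …
ICs: h(0) = -2, h′(0) = 17/2.

f: a_k = 2, 1, -1/4, 1/8, -5/64, 7/128, -21/512, 33/1024, -429/16384, 715/32768, …
g: a_k = 0, -3, 9/2, -9, 81/4, -243/5, 243/2, -2187/7, 6561/8, -2187, …
h₀=f+g: left-lcm gives L₀, ord ≤ 3.
h₀' ⇒ L via d/dx closure of L₀.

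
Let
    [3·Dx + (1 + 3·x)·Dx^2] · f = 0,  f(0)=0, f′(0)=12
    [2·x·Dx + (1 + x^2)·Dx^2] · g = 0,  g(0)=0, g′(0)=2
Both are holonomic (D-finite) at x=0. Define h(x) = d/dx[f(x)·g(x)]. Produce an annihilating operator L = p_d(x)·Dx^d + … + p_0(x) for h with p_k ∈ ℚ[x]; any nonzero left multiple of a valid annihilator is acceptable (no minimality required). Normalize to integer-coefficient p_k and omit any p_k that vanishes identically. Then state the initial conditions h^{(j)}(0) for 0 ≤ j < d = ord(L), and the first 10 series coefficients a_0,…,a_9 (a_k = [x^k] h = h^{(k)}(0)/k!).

L = (264 + 1260·x + 1008·x^2 + 3420·x^3 + 3240·x^4 + 4212·x^5 + 324·x^7) + (178 + 660·x + 3828·x^2 + 7308·x^3 + 12960·x^4 + 10044·x^5 + 11340·x^6 + 324·x^7 + 1134·x^8)·Dx + (132 + 608·x + 1728·x^2 + 4568·x^3 + 6456·x^4 + 8856·x^5 + 5184·x^6 + 5544·x^7 + 324·x^8 + 648·x^9)·Dx^2 + (13 + 102·x + 341·x^2 + 744·x^3 + 1138·x^4 + 1236·x^5 + 1386·x^6 + 648·x^7 + 657·x^8 + 54·x^9 + 81·x^10)·Dx^3  (order 3).
h: a_k = 0, 48, -108, 256, -750, 11088/5, -32382/5, 95232/5, -1973241/35, 17569648/105, …
ICs: h(0) = 0, h′(0) = 48, h′′(0) = -216.

f: a_k = 0, 12, -18, 36, -81, 972/5, -486, 8748/7, -6561/2, 8748, …
g: a_k = 0, 2, 0, -2/3, 0, 2/5, 0, -2/7, 0, 2/9, …
Product ⇒ symmetric product L₀, ord ≤ 4.
Differentiate: ansatz ord ≤ ord L₀ ⇒ L.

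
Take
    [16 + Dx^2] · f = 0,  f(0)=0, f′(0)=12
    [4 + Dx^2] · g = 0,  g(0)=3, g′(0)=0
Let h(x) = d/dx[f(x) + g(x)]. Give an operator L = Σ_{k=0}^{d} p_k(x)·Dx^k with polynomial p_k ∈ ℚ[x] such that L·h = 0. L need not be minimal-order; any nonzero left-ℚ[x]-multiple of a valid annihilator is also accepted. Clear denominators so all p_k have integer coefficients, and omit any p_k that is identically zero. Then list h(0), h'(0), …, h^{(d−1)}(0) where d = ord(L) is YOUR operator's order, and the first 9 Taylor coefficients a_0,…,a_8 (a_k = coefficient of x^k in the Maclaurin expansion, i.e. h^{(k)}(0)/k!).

L = 64 + 20·Dx^2 + Dx^4  (order 4).
h: a_k = 12, -12, -96, 8, 128, -8/5, -1024/15, 16/105, 2048/105, …
ICs: h(0) = 12, h′(0) = -12, h′′(0) = -192, h′′′(0) = 48.

f: a_k = 0, 12, 0, -32, 0, 128/5, 0, -1024/105, 0, …
g: a_k = 3, 0, -6, 0, 2, 0, -4/15, 0, 2/105, …
Weyl lclm of L_f,L_g ⇒ L₀ (ord ≤ 4).
Differentiate: ansatz ord ≤ ord L₀ ⇒ L.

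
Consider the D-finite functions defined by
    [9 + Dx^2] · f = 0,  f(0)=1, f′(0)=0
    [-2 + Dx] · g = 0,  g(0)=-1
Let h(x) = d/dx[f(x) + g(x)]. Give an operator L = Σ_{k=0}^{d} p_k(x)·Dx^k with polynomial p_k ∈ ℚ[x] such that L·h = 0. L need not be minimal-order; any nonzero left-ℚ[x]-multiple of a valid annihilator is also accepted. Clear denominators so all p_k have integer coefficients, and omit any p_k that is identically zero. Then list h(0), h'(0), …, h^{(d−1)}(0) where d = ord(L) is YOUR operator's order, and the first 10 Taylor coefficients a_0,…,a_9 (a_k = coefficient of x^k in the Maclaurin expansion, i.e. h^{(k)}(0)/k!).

L = 18 - 9·Dx + 2·Dx^2 - Dx^3  (order 3).
h: a_k = -2, -13, -4, 65/6, -4/3, -793/120, -8/45, 1261/1008, -4/315, -60073/362880, …
ICs: h(0) = -2, h′(0) = -13, h′′(0) = -8.

f: a_k = 1, 0, -9/2, 0, 27/8, 0, -81/80, 0, 729/4480, 0, …
g: a_k = -1, -2, -2, -4/3, -2/3, -4/15, -4/45, -8/315, -2/315, -4/2835, …
L₀ := lclm(L_f,L_g); ord L₀ ≤ 2+1.
h=h₀': d/dx-closure on L₀ ⇒ L.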